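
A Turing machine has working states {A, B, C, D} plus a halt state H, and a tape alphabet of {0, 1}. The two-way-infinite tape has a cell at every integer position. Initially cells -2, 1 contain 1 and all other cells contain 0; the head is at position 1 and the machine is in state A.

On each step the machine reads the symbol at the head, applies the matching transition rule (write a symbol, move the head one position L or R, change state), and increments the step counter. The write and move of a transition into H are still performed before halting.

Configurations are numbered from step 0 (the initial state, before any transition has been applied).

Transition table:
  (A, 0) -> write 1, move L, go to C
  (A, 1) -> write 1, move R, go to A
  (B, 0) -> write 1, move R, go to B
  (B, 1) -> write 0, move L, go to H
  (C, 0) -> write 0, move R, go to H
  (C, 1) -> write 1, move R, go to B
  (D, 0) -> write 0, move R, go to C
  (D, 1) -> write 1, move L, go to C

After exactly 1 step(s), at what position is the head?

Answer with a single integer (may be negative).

Answer: 2

Derivation:
Step 1: in state A at pos 1, read 1 -> (A,1)->write 1,move R,goto A. Now: state=A, head=2, tape[-3..3]=0100100 (head:      ^)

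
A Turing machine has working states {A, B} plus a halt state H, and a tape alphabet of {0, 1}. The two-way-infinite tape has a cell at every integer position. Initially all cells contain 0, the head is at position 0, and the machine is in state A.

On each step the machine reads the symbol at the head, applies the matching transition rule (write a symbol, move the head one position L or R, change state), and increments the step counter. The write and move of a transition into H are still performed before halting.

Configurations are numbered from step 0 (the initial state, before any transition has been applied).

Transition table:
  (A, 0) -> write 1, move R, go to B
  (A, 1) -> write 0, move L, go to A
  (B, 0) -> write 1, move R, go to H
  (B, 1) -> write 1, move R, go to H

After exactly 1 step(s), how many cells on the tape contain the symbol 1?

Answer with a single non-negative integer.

Step 1: in state A at pos 0, read 0 -> (A,0)->write 1,move R,goto B. Now: state=B, head=1, tape[-1..2]=0100 (head:   ^)
Cells containing 1 after step 1: {0} -> 1 cell(s)

Answer: 1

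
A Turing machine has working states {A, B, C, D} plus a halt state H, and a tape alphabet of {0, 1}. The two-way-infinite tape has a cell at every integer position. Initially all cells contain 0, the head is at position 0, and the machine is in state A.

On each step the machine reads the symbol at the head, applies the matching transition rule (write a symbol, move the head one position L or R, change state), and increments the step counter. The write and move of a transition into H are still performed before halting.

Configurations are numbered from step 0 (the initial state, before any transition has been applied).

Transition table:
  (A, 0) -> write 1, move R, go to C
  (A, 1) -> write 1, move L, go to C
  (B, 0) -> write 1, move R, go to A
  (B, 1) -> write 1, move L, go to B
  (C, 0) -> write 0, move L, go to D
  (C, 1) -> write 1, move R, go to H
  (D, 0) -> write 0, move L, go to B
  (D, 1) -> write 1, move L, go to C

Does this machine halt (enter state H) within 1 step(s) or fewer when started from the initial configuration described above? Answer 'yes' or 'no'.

Step 1: in state A at pos 0, read 0 -> (A,0)->write 1,move R,goto C. Now: state=C, head=1, tape[-1..2]=0100 (head:   ^)
After 1 step(s): state = C (not H) -> not halted within 1 -> no

Answer: no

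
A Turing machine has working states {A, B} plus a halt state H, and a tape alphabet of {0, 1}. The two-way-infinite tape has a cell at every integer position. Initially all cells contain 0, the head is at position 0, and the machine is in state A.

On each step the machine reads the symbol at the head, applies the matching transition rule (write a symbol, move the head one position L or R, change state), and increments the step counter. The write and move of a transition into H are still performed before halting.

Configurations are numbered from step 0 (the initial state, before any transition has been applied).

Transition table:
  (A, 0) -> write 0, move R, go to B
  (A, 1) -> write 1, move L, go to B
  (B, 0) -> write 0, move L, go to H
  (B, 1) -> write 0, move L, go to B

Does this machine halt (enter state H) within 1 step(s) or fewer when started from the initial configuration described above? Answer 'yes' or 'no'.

Answer: no

Derivation:
Step 1: in state A at pos 0, read 0 -> (A,0)->write 0,move R,goto B. Now: state=B, head=1, tape[-1..2]=0000 (head:   ^)
After 1 step(s): state = B (not H) -> not halted within 1 -> no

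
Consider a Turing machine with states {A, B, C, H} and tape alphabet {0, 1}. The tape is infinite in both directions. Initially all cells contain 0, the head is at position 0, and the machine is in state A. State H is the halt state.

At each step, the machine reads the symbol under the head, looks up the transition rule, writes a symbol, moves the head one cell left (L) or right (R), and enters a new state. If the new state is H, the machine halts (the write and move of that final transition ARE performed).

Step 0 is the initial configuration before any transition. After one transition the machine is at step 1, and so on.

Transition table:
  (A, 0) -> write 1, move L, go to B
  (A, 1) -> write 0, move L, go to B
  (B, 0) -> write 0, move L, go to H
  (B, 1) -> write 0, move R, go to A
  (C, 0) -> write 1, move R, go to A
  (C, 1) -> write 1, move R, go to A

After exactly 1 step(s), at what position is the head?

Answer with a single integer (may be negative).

Answer: -1

Derivation:
Step 1: in state A at pos 0, read 0 -> (A,0)->write 1,move L,goto B. Now: state=B, head=-1, tape[-2..1]=0010 (head:  ^)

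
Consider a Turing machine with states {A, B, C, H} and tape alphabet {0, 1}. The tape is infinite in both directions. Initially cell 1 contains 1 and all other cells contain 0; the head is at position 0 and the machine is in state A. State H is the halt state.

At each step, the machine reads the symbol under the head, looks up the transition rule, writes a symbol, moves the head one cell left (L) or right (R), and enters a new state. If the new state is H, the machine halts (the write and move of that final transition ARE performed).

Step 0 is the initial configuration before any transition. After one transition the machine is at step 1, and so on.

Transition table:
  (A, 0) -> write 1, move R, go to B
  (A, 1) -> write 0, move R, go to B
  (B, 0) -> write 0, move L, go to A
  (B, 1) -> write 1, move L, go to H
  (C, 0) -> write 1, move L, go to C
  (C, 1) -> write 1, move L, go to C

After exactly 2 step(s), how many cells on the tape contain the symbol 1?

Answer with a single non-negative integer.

Step 1: in state A at pos 0, read 0 -> (A,0)->write 1,move R,goto B. Now: state=B, head=1, tape[-1..2]=0110 (head:   ^)
Step 2: in state B at pos 1, read 1 -> (B,1)->write 1,move L,goto H. Now: state=H, head=0, tape[-1..2]=0110 (head:  ^)
Cells containing 1 after step 2: {0, 1} -> 2 cell(s)

Answer: 2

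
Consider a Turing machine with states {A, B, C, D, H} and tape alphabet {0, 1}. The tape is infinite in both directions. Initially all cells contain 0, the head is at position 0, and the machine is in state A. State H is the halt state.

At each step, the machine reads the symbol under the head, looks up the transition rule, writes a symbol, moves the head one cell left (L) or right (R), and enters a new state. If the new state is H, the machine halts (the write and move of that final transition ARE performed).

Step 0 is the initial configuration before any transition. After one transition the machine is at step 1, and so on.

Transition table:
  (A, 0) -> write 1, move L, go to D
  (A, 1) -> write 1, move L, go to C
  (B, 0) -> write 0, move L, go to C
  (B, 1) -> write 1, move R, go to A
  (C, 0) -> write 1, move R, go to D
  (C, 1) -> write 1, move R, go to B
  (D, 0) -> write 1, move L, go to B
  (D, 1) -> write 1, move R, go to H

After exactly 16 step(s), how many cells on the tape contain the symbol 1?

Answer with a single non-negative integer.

Step 1: in state A at pos 0, read 0 -> (A,0)->write 1,move L,goto D. Now: state=D, head=-1, tape[-2..1]=0010 (head:  ^)
Step 2: in state D at pos -1, read 0 -> (D,0)->write 1,move L,goto B. Now: state=B, head=-2, tape[-3..1]=00110 (head:  ^)
Step 3: in state B at pos -2, read 0 -> (B,0)->write 0,move L,goto C. Now: state=C, head=-3, tape[-4..1]=000110 (head:  ^)
Step 4: in state C at pos -3, read 0 -> (C,0)->write 1,move R,goto D. Now: state=D, head=-2, tape[-4..1]=010110 (head:   ^)
Step 5: in state D at pos -2, read 0 -> (D,0)->write 1,move L,goto B. Now: state=B, head=-3, tape[-4..1]=011110 (head:  ^)
Step 6: in state B at pos -3, read 1 -> (B,1)->write 1,move R,goto A. Now: state=A, head=-2, tape[-4..1]=011110 (head:   ^)
Step 7: in state A at pos -2, read 1 -> (A,1)->write 1,move L,goto C. Now: state=C, head=-3, tape[-4..1]=011110 (head:  ^)
Step 8: in state C at pos -3, read 1 -> (C,1)->write 1,move R,goto B. Now: state=B, head=-2, tape[-4..1]=011110 (head:   ^)
Step 9: in state B at pos -2, read 1 -> (B,1)->write 1,move R,goto A. Now: state=A, head=-1, tape[-4..1]=011110 (head:    ^)
Step 10: in state A at pos -1, read 1 -> (A,1)->write 1,move L,goto C. Now: state=C, head=-2, tape[-4..1]=011110 (head:   ^)
Step 11: in state C at pos -2, read 1 -> (C,1)->write 1,move R,goto B. Now: state=B, head=-1, tape[-4..1]=011110 (head:    ^)
Step 12: in state B at pos -1, read 1 -> (B,1)->write 1,move R,goto A. Now: state=A, head=0, tape[-4..1]=011110 (head:     ^)
Step 13: in state A at pos 0, read 1 -> (A,1)->write 1,move L,goto C. Now: state=C, head=-1, tape[-4..1]=011110 (head:    ^)
Step 14: in state C at pos -1, read 1 -> (C,1)->write 1,move R,goto B. Now: state=B, head=0, tape[-4..1]=011110 (head:     ^)
Step 15: in state B at pos 0, read 1 -> (B,1)->write 1,move R,goto A. Now: state=A, head=1, tape[-4..2]=0111100 (head:      ^)
Step 16: in state A at pos 1, read 0 -> (A,0)->write 1,move L,goto D. Now: state=D, head=0, tape[-4..2]=0111110 (head:     ^)
Cells containing 1 after step 16: {-3, -2, -1, 0, 1} -> 5 cell(s)

Answer: 5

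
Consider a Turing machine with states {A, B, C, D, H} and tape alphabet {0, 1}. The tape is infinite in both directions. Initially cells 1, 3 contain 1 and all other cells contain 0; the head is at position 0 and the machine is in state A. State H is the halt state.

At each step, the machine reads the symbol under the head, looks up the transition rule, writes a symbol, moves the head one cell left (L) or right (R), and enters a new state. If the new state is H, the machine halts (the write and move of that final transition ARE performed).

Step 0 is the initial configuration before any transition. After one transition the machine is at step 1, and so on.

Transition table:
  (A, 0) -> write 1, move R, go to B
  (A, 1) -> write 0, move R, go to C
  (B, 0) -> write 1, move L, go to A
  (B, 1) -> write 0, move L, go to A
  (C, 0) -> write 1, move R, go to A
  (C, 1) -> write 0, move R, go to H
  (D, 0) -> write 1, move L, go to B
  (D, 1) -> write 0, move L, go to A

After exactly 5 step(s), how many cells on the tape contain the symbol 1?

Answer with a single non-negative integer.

Answer: 3

Derivation:
Step 1: in state A at pos 0, read 0 -> (A,0)->write 1,move R,goto B. Now: state=B, head=1, tape[-1..4]=011010 (head:   ^)
Step 2: in state B at pos 1, read 1 -> (B,1)->write 0,move L,goto A. Now: state=A, head=0, tape[-1..4]=010010 (head:  ^)
Step 3: in state A at pos 0, read 1 -> (A,1)->write 0,move R,goto C. Now: state=C, head=1, tape[-1..4]=000010 (head:   ^)
Step 4: in state C at pos 1, read 0 -> (C,0)->write 1,move R,goto A. Now: state=A, head=2, tape[-1..4]=001010 (head:    ^)
Step 5: in state A at pos 2, read 0 -> (A,0)->write 1,move R,goto B. Now: state=B, head=3, tape[-1..4]=001110 (head:     ^)
Cells containing 1 after step 5: {1, 2, 3} -> 3 cell(s)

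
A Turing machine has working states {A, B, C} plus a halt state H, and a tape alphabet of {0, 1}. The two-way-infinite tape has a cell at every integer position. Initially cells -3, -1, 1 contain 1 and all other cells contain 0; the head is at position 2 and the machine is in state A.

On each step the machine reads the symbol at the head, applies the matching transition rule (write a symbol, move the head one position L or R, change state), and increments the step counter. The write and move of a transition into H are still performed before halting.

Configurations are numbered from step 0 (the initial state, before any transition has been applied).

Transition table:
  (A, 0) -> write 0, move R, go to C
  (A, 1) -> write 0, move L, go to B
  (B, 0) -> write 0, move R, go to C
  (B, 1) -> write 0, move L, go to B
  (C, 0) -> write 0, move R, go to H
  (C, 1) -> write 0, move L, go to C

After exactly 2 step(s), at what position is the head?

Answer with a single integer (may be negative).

Step 1: in state A at pos 2, read 0 -> (A,0)->write 0,move R,goto C. Now: state=C, head=3, tape[-4..4]=010101000 (head:        ^)
Step 2: in state C at pos 3, read 0 -> (C,0)->write 0,move R,goto H. Now: state=H, head=4, tape[-4..5]=0101010000 (head:         ^)

Answer: 4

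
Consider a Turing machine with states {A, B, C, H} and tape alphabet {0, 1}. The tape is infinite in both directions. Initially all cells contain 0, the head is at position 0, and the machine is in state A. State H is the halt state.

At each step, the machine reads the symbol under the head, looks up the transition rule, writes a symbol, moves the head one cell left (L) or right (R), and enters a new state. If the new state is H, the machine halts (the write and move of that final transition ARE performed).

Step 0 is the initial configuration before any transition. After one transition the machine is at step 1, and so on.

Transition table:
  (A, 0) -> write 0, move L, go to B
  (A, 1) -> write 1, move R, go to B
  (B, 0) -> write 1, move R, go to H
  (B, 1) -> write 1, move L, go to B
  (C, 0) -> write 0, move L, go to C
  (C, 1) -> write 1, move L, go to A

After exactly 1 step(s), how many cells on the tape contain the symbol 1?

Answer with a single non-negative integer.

Step 1: in state A at pos 0, read 0 -> (A,0)->write 0,move L,goto B. Now: state=B, head=-1, tape[-2..1]=0000 (head:  ^)
No cell contains 1 after step 1 -> 0 cell(s)

Answer: 0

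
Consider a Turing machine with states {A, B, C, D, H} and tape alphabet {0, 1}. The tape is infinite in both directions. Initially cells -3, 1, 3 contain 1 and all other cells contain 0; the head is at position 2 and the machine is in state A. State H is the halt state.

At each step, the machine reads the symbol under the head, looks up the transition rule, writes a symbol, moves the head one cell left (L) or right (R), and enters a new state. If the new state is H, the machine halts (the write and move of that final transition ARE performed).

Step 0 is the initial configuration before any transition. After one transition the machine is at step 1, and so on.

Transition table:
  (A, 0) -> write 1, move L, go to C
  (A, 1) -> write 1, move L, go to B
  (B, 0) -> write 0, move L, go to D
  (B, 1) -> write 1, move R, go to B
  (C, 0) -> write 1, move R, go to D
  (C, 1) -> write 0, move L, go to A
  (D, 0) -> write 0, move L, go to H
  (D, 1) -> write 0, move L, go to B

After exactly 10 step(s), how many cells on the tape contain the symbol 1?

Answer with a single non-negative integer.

Step 1: in state A at pos 2, read 0 -> (A,0)->write 1,move L,goto C. Now: state=C, head=1, tape[-4..4]=010001110 (head:      ^)
Step 2: in state C at pos 1, read 1 -> (C,1)->write 0,move L,goto A. Now: state=A, head=0, tape[-4..4]=010000110 (head:     ^)
Step 3: in state A at pos 0, read 0 -> (A,0)->write 1,move L,goto C. Now: state=C, head=-1, tape[-4..4]=010010110 (head:    ^)
Step 4: in state C at pos -1, read 0 -> (C,0)->write 1,move R,goto D. Now: state=D, head=0, tape[-4..4]=010110110 (head:     ^)
Step 5: in state D at pos 0, read 1 -> (D,1)->write 0,move L,goto B. Now: state=B, head=-1, tape[-4..4]=010100110 (head:    ^)
Step 6: in state B at pos -1, read 1 -> (B,1)->write 1,move R,goto B. Now: state=B, head=0, tape[-4..4]=010100110 (head:     ^)
Step 7: in state B at pos 0, read 0 -> (B,0)->write 0,move L,goto D. Now: state=D, head=-1, tape[-4..4]=010100110 (head:    ^)
Step 8: in state D at pos -1, read 1 -> (D,1)->write 0,move L,goto B. Now: state=B, head=-2, tape[-4..4]=010000110 (head:   ^)
Step 9: in state B at pos -2, read 0 -> (B,0)->write 0,move L,goto D. Now: state=D, head=-3, tape[-4..4]=010000110 (head:  ^)
Step 10: in state D at pos -3, read 1 -> (D,1)->write 0,move L,goto B. Now: state=B, head=-4, tape[-5..4]=0000000110 (head:  ^)
Cells containing 1 after step 10: {2, 3} -> 2 cell(s)

Answer: 2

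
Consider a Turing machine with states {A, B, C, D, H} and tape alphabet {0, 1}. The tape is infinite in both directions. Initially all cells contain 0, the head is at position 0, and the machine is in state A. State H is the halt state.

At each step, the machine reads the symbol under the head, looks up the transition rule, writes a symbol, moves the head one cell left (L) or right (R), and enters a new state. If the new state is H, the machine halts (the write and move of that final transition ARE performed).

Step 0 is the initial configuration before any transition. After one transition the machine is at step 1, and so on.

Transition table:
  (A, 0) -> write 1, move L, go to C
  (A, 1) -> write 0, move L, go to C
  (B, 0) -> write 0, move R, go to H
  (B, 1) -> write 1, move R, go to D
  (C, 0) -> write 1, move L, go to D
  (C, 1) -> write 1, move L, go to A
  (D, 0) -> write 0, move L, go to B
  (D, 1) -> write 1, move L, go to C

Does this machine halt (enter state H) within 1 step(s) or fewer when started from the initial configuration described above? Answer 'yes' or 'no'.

Step 1: in state A at pos 0, read 0 -> (A,0)->write 1,move L,goto C. Now: state=C, head=-1, tape[-2..1]=0010 (head:  ^)
After 1 step(s): state = C (not H) -> not halted within 1 -> no

Answer: no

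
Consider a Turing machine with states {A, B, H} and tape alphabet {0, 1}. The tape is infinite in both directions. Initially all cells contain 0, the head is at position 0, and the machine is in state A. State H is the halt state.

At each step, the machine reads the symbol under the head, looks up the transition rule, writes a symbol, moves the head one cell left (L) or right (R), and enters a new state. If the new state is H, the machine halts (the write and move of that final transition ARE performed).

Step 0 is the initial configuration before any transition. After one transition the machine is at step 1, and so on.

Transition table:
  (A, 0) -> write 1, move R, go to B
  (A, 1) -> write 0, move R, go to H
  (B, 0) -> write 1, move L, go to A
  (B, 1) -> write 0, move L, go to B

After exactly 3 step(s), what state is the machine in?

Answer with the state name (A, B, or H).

Answer: H

Derivation:
Step 1: in state A at pos 0, read 0 -> (A,0)->write 1,move R,goto B. Now: state=B, head=1, tape[-1..2]=0100 (head:   ^)
Step 2: in state B at pos 1, read 0 -> (B,0)->write 1,move L,goto A. Now: state=A, head=0, tape[-1..2]=0110 (head:  ^)
Step 3: in state A at pos 0, read 1 -> (A,1)->write 0,move R,goto H. Now: state=H, head=1, tape[-1..2]=0010 (head:   ^)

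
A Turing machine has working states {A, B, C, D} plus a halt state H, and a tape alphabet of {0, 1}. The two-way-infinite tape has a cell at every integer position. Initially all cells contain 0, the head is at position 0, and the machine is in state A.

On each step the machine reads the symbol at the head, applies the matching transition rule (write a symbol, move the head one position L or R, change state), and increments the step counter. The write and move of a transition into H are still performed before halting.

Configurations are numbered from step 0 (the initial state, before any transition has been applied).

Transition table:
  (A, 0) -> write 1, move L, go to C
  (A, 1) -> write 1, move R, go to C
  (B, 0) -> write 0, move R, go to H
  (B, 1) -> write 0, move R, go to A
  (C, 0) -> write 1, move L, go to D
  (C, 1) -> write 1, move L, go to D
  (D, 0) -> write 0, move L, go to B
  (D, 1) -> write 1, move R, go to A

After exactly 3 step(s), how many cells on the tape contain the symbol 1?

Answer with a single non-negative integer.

Answer: 2

Derivation:
Step 1: in state A at pos 0, read 0 -> (A,0)->write 1,move L,goto C. Now: state=C, head=-1, tape[-2..1]=0010 (head:  ^)
Step 2: in state C at pos -1, read 0 -> (C,0)->write 1,move L,goto D. Now: state=D, head=-2, tape[-3..1]=00110 (head:  ^)
Step 3: in state D at pos -2, read 0 -> (D,0)->write 0,move L,goto B. Now: state=B, head=-3, tape[-4..1]=000110 (head:  ^)
Cells containing 1 after step 3: {-1, 0} -> 2 cell(s)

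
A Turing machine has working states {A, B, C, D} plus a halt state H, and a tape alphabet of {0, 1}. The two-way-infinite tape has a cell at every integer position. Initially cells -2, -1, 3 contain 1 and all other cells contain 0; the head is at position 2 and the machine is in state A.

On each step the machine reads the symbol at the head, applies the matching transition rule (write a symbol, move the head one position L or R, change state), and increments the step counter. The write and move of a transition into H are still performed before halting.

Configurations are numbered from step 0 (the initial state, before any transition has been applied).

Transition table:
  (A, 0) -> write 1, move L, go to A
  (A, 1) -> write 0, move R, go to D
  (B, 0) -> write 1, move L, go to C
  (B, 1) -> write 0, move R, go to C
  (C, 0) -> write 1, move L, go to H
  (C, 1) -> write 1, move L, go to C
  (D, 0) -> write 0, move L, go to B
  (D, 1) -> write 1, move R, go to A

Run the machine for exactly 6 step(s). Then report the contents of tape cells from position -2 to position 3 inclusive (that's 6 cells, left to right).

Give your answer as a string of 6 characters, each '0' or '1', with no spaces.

Answer: 101011

Derivation:
Step 1: in state A at pos 2, read 0 -> (A,0)->write 1,move L,goto A. Now: state=A, head=1, tape[-3..4]=01100110 (head:     ^)
Step 2: in state A at pos 1, read 0 -> (A,0)->write 1,move L,goto A. Now: state=A, head=0, tape[-3..4]=01101110 (head:    ^)
Step 3: in state A at pos 0, read 0 -> (A,0)->write 1,move L,goto A. Now: state=A, head=-1, tape[-3..4]=01111110 (head:   ^)
Step 4: in state A at pos -1, read 1 -> (A,1)->write 0,move R,goto D. Now: state=D, head=0, tape[-3..4]=01011110 (head:    ^)
Step 5: in state D at pos 0, read 1 -> (D,1)->write 1,move R,goto A. Now: state=A, head=1, tape[-3..4]=01011110 (head:     ^)
Step 6: in state A at pos 1, read 1 -> (A,1)->write 0,move R,goto D. Now: state=D, head=2, tape[-3..4]=01010110 (head:      ^)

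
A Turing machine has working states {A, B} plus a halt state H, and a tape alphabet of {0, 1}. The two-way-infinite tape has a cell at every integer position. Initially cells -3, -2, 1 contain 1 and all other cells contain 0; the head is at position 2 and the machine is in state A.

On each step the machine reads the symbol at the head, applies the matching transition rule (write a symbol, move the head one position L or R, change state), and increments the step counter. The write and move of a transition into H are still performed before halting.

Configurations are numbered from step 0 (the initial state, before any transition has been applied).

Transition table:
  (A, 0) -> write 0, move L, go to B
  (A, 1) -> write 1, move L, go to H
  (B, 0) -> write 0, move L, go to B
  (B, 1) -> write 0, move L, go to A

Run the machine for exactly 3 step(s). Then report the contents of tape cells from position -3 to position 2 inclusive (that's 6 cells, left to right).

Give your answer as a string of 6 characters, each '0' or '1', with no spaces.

Step 1: in state A at pos 2, read 0 -> (A,0)->write 0,move L,goto B. Now: state=B, head=1, tape[-4..3]=01100100 (head:      ^)
Step 2: in state B at pos 1, read 1 -> (B,1)->write 0,move L,goto A. Now: state=A, head=0, tape[-4..3]=01100000 (head:     ^)
Step 3: in state A at pos 0, read 0 -> (A,0)->write 0,move L,goto B. Now: state=B, head=-1, tape[-4..3]=01100000 (head:    ^)

Answer: 110000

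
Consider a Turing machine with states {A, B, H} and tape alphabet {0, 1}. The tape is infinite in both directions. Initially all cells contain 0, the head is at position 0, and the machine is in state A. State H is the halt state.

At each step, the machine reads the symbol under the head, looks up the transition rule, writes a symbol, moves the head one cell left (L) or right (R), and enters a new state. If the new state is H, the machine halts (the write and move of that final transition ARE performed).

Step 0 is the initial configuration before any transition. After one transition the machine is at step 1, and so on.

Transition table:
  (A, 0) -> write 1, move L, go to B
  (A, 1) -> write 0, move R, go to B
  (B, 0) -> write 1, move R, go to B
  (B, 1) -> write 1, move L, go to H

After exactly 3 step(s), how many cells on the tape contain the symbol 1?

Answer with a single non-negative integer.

Answer: 2

Derivation:
Step 1: in state A at pos 0, read 0 -> (A,0)->write 1,move L,goto B. Now: state=B, head=-1, tape[-2..1]=0010 (head:  ^)
Step 2: in state B at pos -1, read 0 -> (B,0)->write 1,move R,goto B. Now: state=B, head=0, tape[-2..1]=0110 (head:   ^)
Step 3: in state B at pos 0, read 1 -> (B,1)->write 1,move L,goto H. Now: state=H, head=-1, tape[-2..1]=0110 (head:  ^)
Cells containing 1 after step 3: {-1, 0} -> 2 cell(s)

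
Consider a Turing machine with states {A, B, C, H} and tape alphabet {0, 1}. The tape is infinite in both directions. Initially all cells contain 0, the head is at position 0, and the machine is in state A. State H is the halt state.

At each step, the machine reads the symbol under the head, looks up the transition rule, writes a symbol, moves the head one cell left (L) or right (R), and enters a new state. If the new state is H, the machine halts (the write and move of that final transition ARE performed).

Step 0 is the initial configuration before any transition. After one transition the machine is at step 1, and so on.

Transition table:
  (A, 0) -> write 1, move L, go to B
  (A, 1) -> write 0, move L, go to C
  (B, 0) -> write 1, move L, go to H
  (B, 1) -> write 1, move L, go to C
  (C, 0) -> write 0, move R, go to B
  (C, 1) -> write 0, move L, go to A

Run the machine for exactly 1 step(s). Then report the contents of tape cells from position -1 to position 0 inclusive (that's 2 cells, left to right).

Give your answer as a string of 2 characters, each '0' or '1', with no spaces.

Step 1: in state A at pos 0, read 0 -> (A,0)->write 1,move L,goto B. Now: state=B, head=-1, tape[-2..1]=0010 (head:  ^)

Answer: 01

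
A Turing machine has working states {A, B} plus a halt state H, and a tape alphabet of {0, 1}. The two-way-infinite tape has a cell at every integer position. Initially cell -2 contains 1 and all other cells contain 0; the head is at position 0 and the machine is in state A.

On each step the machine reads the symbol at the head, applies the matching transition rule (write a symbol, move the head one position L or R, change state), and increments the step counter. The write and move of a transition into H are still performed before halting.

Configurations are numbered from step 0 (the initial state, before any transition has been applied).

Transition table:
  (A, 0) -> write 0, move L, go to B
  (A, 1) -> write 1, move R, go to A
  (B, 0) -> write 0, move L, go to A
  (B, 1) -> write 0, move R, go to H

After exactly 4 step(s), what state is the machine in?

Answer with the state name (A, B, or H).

Step 1: in state A at pos 0, read 0 -> (A,0)->write 0,move L,goto B. Now: state=B, head=-1, tape[-3..1]=01000 (head:   ^)
Step 2: in state B at pos -1, read 0 -> (B,0)->write 0,move L,goto A. Now: state=A, head=-2, tape[-3..1]=01000 (head:  ^)
Step 3: in state A at pos -2, read 1 -> (A,1)->write 1,move R,goto A. Now: state=A, head=-1, tape[-3..1]=01000 (head:   ^)
Step 4: in state A at pos -1, read 0 -> (A,0)->write 0,move L,goto B. Now: state=B, head=-2, tape[-3..1]=01000 (head:  ^)

Answer: B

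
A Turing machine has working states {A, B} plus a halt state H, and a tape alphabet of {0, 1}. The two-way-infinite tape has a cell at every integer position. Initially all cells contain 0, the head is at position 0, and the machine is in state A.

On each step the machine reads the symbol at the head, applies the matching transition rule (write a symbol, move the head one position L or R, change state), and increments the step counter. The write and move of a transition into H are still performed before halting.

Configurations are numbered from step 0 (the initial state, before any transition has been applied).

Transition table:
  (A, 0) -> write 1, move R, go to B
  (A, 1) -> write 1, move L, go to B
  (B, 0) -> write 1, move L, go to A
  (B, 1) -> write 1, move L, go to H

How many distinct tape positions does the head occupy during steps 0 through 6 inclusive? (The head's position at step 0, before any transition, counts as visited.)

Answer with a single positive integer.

Step 1: in state A at pos 0, read 0 -> (A,0)->write 1,move R,goto B. Now: state=B, head=1, tape[-1..2]=0100 (head:   ^)
Step 2: in state B at pos 1, read 0 -> (B,0)->write 1,move L,goto A. Now: state=A, head=0, tape[-1..2]=0110 (head:  ^)
Step 3: in state A at pos 0, read 1 -> (A,1)->write 1,move L,goto B. Now: state=B, head=-1, tape[-2..2]=00110 (head:  ^)
Step 4: in state B at pos -1, read 0 -> (B,0)->write 1,move L,goto A. Now: state=A, head=-2, tape[-3..2]=001110 (head:  ^)
Step 5: in state A at pos -2, read 0 -> (A,0)->write 1,move R,goto B. Now: state=B, head=-1, tape[-3..2]=011110 (head:   ^)
Step 6: in state B at pos -1, read 1 -> (B,1)->write 1,move L,goto H. Now: state=H, head=-2, tape[-3..2]=011110 (head:  ^)
Head positions at steps 0..6: starting at 0, distinct positions visited = {-2, -1, 0, 1} -> 4 position(s)

Answer: 4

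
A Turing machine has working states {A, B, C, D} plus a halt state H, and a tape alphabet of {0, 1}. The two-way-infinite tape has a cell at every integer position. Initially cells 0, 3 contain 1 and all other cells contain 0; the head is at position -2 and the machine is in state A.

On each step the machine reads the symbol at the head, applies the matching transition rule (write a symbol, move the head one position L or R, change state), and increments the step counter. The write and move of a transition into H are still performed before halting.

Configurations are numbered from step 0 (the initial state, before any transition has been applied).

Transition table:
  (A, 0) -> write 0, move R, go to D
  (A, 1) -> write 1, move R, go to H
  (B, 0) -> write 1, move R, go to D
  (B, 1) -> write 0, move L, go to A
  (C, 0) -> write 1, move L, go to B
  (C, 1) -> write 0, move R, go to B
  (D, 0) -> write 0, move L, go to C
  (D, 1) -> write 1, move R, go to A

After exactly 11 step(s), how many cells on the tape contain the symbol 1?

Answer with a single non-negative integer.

Answer: 4

Derivation:
Step 1: in state A at pos -2, read 0 -> (A,0)->write 0,move R,goto D. Now: state=D, head=-1, tape[-3..4]=00010010 (head:   ^)
Step 2: in state D at pos -1, read 0 -> (D,0)->write 0,move L,goto C. Now: state=C, head=-2, tape[-3..4]=00010010 (head:  ^)
Step 3: in state C at pos -2, read 0 -> (C,0)->write 1,move L,goto B. Now: state=B, head=-3, tape[-4..4]=001010010 (head:  ^)
Step 4: in state B at pos -3, read 0 -> (B,0)->write 1,move R,goto D. Now: state=D, head=-2, tape[-4..4]=011010010 (head:   ^)
Step 5: in state D at pos -2, read 1 -> (D,1)->write 1,move R,goto A. Now: state=A, head=-1, tape[-4..4]=011010010 (head:    ^)
Step 6: in state A at pos -1, read 0 -> (A,0)->write 0,move R,goto D. Now: state=D, head=0, tape[-4..4]=011010010 (head:     ^)
Step 7: in state D at pos 0, read 1 -> (D,1)->write 1,move R,goto A. Now: state=A, head=1, tape[-4..4]=011010010 (head:      ^)
Step 8: in state A at pos 1, read 0 -> (A,0)->write 0,move R,goto D. Now: state=D, head=2, tape[-4..4]=011010010 (head:       ^)
Step 9: in state D at pos 2, read 0 -> (D,0)->write 0,move L,goto C. Now: state=C, head=1, tape[-4..4]=011010010 (head:      ^)
Step 10: in state C at pos 1, read 0 -> (C,0)->write 1,move L,goto B. Now: state=B, head=0, tape[-4..4]=011011010 (head:     ^)
Step 11: in state B at pos 0, read 1 -> (B,1)->write 0,move L,goto A. Now: state=A, head=-1, tape[-4..4]=011001010 (head:    ^)
Cells containing 1 after step 11: {-3, -2, 1, 3} -> 4 cell(s)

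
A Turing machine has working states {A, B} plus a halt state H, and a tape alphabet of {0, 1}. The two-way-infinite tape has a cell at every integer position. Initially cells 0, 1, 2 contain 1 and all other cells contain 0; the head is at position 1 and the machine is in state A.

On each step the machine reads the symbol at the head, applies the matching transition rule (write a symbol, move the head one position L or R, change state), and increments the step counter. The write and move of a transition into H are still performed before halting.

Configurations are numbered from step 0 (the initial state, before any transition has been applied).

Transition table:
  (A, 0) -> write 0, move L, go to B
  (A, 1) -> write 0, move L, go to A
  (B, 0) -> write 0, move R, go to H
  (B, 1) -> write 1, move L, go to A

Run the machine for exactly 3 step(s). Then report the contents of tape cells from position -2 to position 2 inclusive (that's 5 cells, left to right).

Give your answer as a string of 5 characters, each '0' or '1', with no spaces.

Answer: 00001

Derivation:
Step 1: in state A at pos 1, read 1 -> (A,1)->write 0,move L,goto A. Now: state=A, head=0, tape[-1..3]=01010 (head:  ^)
Step 2: in state A at pos 0, read 1 -> (A,1)->write 0,move L,goto A. Now: state=A, head=-1, tape[-2..3]=000010 (head:  ^)
Step 3: in state A at pos -1, read 0 -> (A,0)->write 0,move L,goto B. Now: state=B, head=-2, tape[-3..3]=0000010 (head:  ^)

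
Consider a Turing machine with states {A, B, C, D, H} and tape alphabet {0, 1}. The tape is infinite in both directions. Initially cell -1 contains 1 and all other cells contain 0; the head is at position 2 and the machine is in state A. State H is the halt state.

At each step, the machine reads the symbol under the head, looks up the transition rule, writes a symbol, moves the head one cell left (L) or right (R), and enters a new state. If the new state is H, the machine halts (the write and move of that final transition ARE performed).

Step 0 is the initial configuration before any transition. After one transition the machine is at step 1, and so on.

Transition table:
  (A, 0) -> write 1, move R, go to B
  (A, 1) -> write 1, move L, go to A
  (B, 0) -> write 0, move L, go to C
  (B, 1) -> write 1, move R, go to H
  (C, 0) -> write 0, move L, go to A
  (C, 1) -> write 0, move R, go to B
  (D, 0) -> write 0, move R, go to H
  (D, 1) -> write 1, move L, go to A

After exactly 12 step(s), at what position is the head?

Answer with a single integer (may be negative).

Step 1: in state A at pos 2, read 0 -> (A,0)->write 1,move R,goto B. Now: state=B, head=3, tape[-2..4]=0100100 (head:      ^)
Step 2: in state B at pos 3, read 0 -> (B,0)->write 0,move L,goto C. Now: state=C, head=2, tape[-2..4]=0100100 (head:     ^)
Step 3: in state C at pos 2, read 1 -> (C,1)->write 0,move R,goto B. Now: state=B, head=3, tape[-2..4]=0100000 (head:      ^)
Step 4: in state B at pos 3, read 0 -> (B,0)->write 0,move L,goto C. Now: state=C, head=2, tape[-2..4]=0100000 (head:     ^)
Step 5: in state C at pos 2, read 0 -> (C,0)->write 0,move L,goto A. Now: state=A, head=1, tape[-2..4]=0100000 (head:    ^)
Step 6: in state A at pos 1, read 0 -> (A,0)->write 1,move R,goto B. Now: state=B, head=2, tape[-2..4]=0101000 (head:     ^)
Step 7: in state B at pos 2, read 0 -> (B,0)->write 0,move L,goto C. Now: state=C, head=1, tape[-2..4]=0101000 (head:    ^)
Step 8: in state C at pos 1, read 1 -> (C,1)->write 0,move R,goto B. Now: state=B, head=2, tape[-2..4]=0100000 (head:     ^)
Step 9: in state B at pos 2, read 0 -> (B,0)->write 0,move L,goto C. Now: state=C, head=1, tape[-2..4]=0100000 (head:    ^)
Step 10: in state C at pos 1, read 0 -> (C,0)->write 0,move L,goto A. Now: state=A, head=0, tape[-2..4]=0100000 (head:   ^)
Step 11: in state A at pos 0, read 0 -> (A,0)->write 1,move R,goto B. Now: state=B, head=1, tape[-2..4]=0110000 (head:    ^)
Step 12: in state B at pos 1, read 0 -> (B,0)->write 0,move L,goto C. Now: state=C, head=0, tape[-2..4]=0110000 (head:   ^)

Answer: 0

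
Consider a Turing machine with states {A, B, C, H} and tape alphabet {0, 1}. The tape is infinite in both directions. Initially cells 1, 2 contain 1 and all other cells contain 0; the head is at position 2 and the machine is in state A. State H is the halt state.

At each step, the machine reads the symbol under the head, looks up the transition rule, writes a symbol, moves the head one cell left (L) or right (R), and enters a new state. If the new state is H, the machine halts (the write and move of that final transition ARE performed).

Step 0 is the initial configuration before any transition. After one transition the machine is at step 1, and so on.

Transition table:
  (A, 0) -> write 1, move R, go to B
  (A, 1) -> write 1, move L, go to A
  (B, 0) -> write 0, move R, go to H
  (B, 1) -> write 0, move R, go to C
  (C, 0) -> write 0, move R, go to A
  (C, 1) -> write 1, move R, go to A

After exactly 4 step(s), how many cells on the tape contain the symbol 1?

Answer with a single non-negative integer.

Answer: 2

Derivation:
Step 1: in state A at pos 2, read 1 -> (A,1)->write 1,move L,goto A. Now: state=A, head=1, tape[0..3]=0110 (head:  ^)
Step 2: in state A at pos 1, read 1 -> (A,1)->write 1,move L,goto A. Now: state=A, head=0, tape[-1..3]=00110 (head:  ^)
Step 3: in state A at pos 0, read 0 -> (A,0)->write 1,move R,goto B. Now: state=B, head=1, tape[-1..3]=01110 (head:   ^)
Step 4: in state B at pos 1, read 1 -> (B,1)->write 0,move R,goto C. Now: state=C, head=2, tape[-1..3]=01010 (head:    ^)
Cells containing 1 after step 4: {0, 2} -> 2 cell(s)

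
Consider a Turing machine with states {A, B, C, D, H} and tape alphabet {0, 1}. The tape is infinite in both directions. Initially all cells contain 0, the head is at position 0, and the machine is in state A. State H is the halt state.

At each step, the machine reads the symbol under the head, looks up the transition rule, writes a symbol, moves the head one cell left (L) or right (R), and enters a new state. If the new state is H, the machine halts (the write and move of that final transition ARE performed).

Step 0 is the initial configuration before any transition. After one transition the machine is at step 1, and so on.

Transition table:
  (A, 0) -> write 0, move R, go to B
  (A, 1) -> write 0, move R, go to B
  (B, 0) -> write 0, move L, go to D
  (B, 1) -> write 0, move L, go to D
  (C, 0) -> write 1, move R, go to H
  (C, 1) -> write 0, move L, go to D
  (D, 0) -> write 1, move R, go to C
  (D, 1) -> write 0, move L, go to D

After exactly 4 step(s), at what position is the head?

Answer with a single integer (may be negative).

Step 1: in state A at pos 0, read 0 -> (A,0)->write 0,move R,goto B. Now: state=B, head=1, tape[-1..2]=0000 (head:   ^)
Step 2: in state B at pos 1, read 0 -> (B,0)->write 0,move L,goto D. Now: state=D, head=0, tape[-1..2]=0000 (head:  ^)
Step 3: in state D at pos 0, read 0 -> (D,0)->write 1,move R,goto C. Now: state=C, head=1, tape[-1..2]=0100 (head:   ^)
Step 4: in state C at pos 1, read 0 -> (C,0)->write 1,move R,goto H. Now: state=H, head=2, tape[-1..3]=01100 (head:    ^)

Answer: 2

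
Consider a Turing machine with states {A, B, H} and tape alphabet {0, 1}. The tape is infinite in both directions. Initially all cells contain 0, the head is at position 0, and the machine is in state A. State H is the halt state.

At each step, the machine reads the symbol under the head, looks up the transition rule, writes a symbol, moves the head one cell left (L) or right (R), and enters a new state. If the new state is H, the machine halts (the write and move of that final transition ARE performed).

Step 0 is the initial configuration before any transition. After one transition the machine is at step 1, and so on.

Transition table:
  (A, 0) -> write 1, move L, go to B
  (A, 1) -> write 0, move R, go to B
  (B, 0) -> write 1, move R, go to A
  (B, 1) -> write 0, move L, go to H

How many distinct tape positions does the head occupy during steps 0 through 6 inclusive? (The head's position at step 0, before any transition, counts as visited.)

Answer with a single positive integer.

Step 1: in state A at pos 0, read 0 -> (A,0)->write 1,move L,goto B. Now: state=B, head=-1, tape[-2..1]=0010 (head:  ^)
Step 2: in state B at pos -1, read 0 -> (B,0)->write 1,move R,goto A. Now: state=A, head=0, tape[-2..1]=0110 (head:   ^)
Step 3: in state A at pos 0, read 1 -> (A,1)->write 0,move R,goto B. Now: state=B, head=1, tape[-2..2]=01000 (head:    ^)
Step 4: in state B at pos 1, read 0 -> (B,0)->write 1,move R,goto A. Now: state=A, head=2, tape[-2..3]=010100 (head:     ^)
Step 5: in state A at pos 2, read 0 -> (A,0)->write 1,move L,goto B. Now: state=B, head=1, tape[-2..3]=010110 (head:    ^)
Step 6: in state B at pos 1, read 1 -> (B,1)->write 0,move L,goto H. Now: state=H, head=0, tape[-2..3]=010010 (head:   ^)
Head positions at steps 0..6: starting at 0, distinct positions visited = {-1, 0, 1, 2} -> 4 position(s)

Answer: 4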